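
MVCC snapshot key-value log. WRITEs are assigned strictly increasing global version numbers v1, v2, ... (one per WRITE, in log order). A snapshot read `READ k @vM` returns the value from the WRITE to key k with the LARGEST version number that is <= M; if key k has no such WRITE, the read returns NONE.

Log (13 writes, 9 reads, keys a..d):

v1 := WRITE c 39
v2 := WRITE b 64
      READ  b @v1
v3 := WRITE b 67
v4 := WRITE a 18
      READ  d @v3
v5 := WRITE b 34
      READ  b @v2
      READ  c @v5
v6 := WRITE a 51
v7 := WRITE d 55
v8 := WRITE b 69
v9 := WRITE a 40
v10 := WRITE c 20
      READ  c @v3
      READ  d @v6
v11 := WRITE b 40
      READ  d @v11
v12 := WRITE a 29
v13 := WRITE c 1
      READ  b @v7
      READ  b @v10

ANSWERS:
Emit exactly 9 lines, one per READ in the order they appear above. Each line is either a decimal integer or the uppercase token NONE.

v1: WRITE c=39  (c history now [(1, 39)])
v2: WRITE b=64  (b history now [(2, 64)])
READ b @v1: history=[(2, 64)] -> no version <= 1 -> NONE
v3: WRITE b=67  (b history now [(2, 64), (3, 67)])
v4: WRITE a=18  (a history now [(4, 18)])
READ d @v3: history=[] -> no version <= 3 -> NONE
v5: WRITE b=34  (b history now [(2, 64), (3, 67), (5, 34)])
READ b @v2: history=[(2, 64), (3, 67), (5, 34)] -> pick v2 -> 64
READ c @v5: history=[(1, 39)] -> pick v1 -> 39
v6: WRITE a=51  (a history now [(4, 18), (6, 51)])
v7: WRITE d=55  (d history now [(7, 55)])
v8: WRITE b=69  (b history now [(2, 64), (3, 67), (5, 34), (8, 69)])
v9: WRITE a=40  (a history now [(4, 18), (6, 51), (9, 40)])
v10: WRITE c=20  (c history now [(1, 39), (10, 20)])
READ c @v3: history=[(1, 39), (10, 20)] -> pick v1 -> 39
READ d @v6: history=[(7, 55)] -> no version <= 6 -> NONE
v11: WRITE b=40  (b history now [(2, 64), (3, 67), (5, 34), (8, 69), (11, 40)])
READ d @v11: history=[(7, 55)] -> pick v7 -> 55
v12: WRITE a=29  (a history now [(4, 18), (6, 51), (9, 40), (12, 29)])
v13: WRITE c=1  (c history now [(1, 39), (10, 20), (13, 1)])
READ b @v7: history=[(2, 64), (3, 67), (5, 34), (8, 69), (11, 40)] -> pick v5 -> 34
READ b @v10: history=[(2, 64), (3, 67), (5, 34), (8, 69), (11, 40)] -> pick v8 -> 69

Answer: NONE
NONE
64
39
39
NONE
55
34
69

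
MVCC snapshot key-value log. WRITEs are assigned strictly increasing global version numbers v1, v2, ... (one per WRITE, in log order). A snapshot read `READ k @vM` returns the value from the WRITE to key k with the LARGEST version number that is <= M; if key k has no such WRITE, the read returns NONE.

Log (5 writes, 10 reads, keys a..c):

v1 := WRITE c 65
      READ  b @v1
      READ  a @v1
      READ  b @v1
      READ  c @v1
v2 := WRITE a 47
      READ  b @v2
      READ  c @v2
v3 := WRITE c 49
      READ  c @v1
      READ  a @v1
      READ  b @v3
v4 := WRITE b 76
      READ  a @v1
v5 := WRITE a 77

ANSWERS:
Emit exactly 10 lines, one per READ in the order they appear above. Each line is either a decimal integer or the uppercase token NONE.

Answer: NONE
NONE
NONE
65
NONE
65
65
NONE
NONE
NONE

Derivation:
v1: WRITE c=65  (c history now [(1, 65)])
READ b @v1: history=[] -> no version <= 1 -> NONE
READ a @v1: history=[] -> no version <= 1 -> NONE
READ b @v1: history=[] -> no version <= 1 -> NONE
READ c @v1: history=[(1, 65)] -> pick v1 -> 65
v2: WRITE a=47  (a history now [(2, 47)])
READ b @v2: history=[] -> no version <= 2 -> NONE
READ c @v2: history=[(1, 65)] -> pick v1 -> 65
v3: WRITE c=49  (c history now [(1, 65), (3, 49)])
READ c @v1: history=[(1, 65), (3, 49)] -> pick v1 -> 65
READ a @v1: history=[(2, 47)] -> no version <= 1 -> NONE
READ b @v3: history=[] -> no version <= 3 -> NONE
v4: WRITE b=76  (b history now [(4, 76)])
READ a @v1: history=[(2, 47)] -> no version <= 1 -> NONE
v5: WRITE a=77  (a history now [(2, 47), (5, 77)])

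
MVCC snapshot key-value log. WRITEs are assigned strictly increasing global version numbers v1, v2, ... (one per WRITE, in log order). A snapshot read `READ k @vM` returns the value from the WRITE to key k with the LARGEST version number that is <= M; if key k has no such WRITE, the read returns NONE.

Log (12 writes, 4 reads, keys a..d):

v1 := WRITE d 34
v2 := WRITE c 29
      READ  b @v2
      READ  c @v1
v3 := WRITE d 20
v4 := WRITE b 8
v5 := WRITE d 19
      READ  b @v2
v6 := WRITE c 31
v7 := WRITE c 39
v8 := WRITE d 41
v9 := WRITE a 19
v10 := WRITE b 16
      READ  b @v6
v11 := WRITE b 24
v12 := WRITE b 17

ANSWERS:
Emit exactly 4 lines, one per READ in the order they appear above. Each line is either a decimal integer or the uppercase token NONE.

v1: WRITE d=34  (d history now [(1, 34)])
v2: WRITE c=29  (c history now [(2, 29)])
READ b @v2: history=[] -> no version <= 2 -> NONE
READ c @v1: history=[(2, 29)] -> no version <= 1 -> NONE
v3: WRITE d=20  (d history now [(1, 34), (3, 20)])
v4: WRITE b=8  (b history now [(4, 8)])
v5: WRITE d=19  (d history now [(1, 34), (3, 20), (5, 19)])
READ b @v2: history=[(4, 8)] -> no version <= 2 -> NONE
v6: WRITE c=31  (c history now [(2, 29), (6, 31)])
v7: WRITE c=39  (c history now [(2, 29), (6, 31), (7, 39)])
v8: WRITE d=41  (d history now [(1, 34), (3, 20), (5, 19), (8, 41)])
v9: WRITE a=19  (a history now [(9, 19)])
v10: WRITE b=16  (b history now [(4, 8), (10, 16)])
READ b @v6: history=[(4, 8), (10, 16)] -> pick v4 -> 8
v11: WRITE b=24  (b history now [(4, 8), (10, 16), (11, 24)])
v12: WRITE b=17  (b history now [(4, 8), (10, 16), (11, 24), (12, 17)])

Answer: NONE
NONE
NONE
8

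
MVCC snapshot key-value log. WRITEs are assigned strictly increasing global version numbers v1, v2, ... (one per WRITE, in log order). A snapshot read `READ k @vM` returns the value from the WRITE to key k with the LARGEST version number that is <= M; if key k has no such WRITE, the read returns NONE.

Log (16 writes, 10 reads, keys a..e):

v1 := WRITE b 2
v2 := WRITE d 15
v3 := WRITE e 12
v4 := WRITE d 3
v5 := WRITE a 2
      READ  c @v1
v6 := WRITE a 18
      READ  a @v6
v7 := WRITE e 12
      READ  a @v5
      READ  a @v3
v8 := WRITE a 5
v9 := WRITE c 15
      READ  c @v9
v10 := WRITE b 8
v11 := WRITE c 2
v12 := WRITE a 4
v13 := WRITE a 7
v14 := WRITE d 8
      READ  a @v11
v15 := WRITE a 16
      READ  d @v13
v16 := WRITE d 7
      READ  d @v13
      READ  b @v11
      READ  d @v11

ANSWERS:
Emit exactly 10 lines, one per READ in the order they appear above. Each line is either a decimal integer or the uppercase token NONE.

Answer: NONE
18
2
NONE
15
5
3
3
8
3

Derivation:
v1: WRITE b=2  (b history now [(1, 2)])
v2: WRITE d=15  (d history now [(2, 15)])
v3: WRITE e=12  (e history now [(3, 12)])
v4: WRITE d=3  (d history now [(2, 15), (4, 3)])
v5: WRITE a=2  (a history now [(5, 2)])
READ c @v1: history=[] -> no version <= 1 -> NONE
v6: WRITE a=18  (a history now [(5, 2), (6, 18)])
READ a @v6: history=[(5, 2), (6, 18)] -> pick v6 -> 18
v7: WRITE e=12  (e history now [(3, 12), (7, 12)])
READ a @v5: history=[(5, 2), (6, 18)] -> pick v5 -> 2
READ a @v3: history=[(5, 2), (6, 18)] -> no version <= 3 -> NONE
v8: WRITE a=5  (a history now [(5, 2), (6, 18), (8, 5)])
v9: WRITE c=15  (c history now [(9, 15)])
READ c @v9: history=[(9, 15)] -> pick v9 -> 15
v10: WRITE b=8  (b history now [(1, 2), (10, 8)])
v11: WRITE c=2  (c history now [(9, 15), (11, 2)])
v12: WRITE a=4  (a history now [(5, 2), (6, 18), (8, 5), (12, 4)])
v13: WRITE a=7  (a history now [(5, 2), (6, 18), (8, 5), (12, 4), (13, 7)])
v14: WRITE d=8  (d history now [(2, 15), (4, 3), (14, 8)])
READ a @v11: history=[(5, 2), (6, 18), (8, 5), (12, 4), (13, 7)] -> pick v8 -> 5
v15: WRITE a=16  (a history now [(5, 2), (6, 18), (8, 5), (12, 4), (13, 7), (15, 16)])
READ d @v13: history=[(2, 15), (4, 3), (14, 8)] -> pick v4 -> 3
v16: WRITE d=7  (d history now [(2, 15), (4, 3), (14, 8), (16, 7)])
READ d @v13: history=[(2, 15), (4, 3), (14, 8), (16, 7)] -> pick v4 -> 3
READ b @v11: history=[(1, 2), (10, 8)] -> pick v10 -> 8
READ d @v11: history=[(2, 15), (4, 3), (14, 8), (16, 7)] -> pick v4 -> 3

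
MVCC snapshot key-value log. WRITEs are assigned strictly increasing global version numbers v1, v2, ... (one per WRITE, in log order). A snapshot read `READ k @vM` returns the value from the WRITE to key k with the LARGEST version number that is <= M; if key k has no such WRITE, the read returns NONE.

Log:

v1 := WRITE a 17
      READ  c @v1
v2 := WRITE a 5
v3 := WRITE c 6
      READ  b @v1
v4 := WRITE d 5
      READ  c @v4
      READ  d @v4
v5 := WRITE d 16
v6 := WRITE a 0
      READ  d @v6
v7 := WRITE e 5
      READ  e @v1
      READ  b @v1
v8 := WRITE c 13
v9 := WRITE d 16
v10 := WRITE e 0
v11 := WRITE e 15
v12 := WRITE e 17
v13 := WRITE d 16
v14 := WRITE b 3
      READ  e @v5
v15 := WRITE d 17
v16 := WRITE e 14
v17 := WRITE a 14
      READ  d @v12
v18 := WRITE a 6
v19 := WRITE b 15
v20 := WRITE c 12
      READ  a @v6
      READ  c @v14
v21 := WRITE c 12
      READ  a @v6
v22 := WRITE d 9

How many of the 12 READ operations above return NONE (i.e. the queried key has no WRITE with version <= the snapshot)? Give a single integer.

Answer: 5

Derivation:
v1: WRITE a=17  (a history now [(1, 17)])
READ c @v1: history=[] -> no version <= 1 -> NONE
v2: WRITE a=5  (a history now [(1, 17), (2, 5)])
v3: WRITE c=6  (c history now [(3, 6)])
READ b @v1: history=[] -> no version <= 1 -> NONE
v4: WRITE d=5  (d history now [(4, 5)])
READ c @v4: history=[(3, 6)] -> pick v3 -> 6
READ d @v4: history=[(4, 5)] -> pick v4 -> 5
v5: WRITE d=16  (d history now [(4, 5), (5, 16)])
v6: WRITE a=0  (a history now [(1, 17), (2, 5), (6, 0)])
READ d @v6: history=[(4, 5), (5, 16)] -> pick v5 -> 16
v7: WRITE e=5  (e history now [(7, 5)])
READ e @v1: history=[(7, 5)] -> no version <= 1 -> NONE
READ b @v1: history=[] -> no version <= 1 -> NONE
v8: WRITE c=13  (c history now [(3, 6), (8, 13)])
v9: WRITE d=16  (d history now [(4, 5), (5, 16), (9, 16)])
v10: WRITE e=0  (e history now [(7, 5), (10, 0)])
v11: WRITE e=15  (e history now [(7, 5), (10, 0), (11, 15)])
v12: WRITE e=17  (e history now [(7, 5), (10, 0), (11, 15), (12, 17)])
v13: WRITE d=16  (d history now [(4, 5), (5, 16), (9, 16), (13, 16)])
v14: WRITE b=3  (b history now [(14, 3)])
READ e @v5: history=[(7, 5), (10, 0), (11, 15), (12, 17)] -> no version <= 5 -> NONE
v15: WRITE d=17  (d history now [(4, 5), (5, 16), (9, 16), (13, 16), (15, 17)])
v16: WRITE e=14  (e history now [(7, 5), (10, 0), (11, 15), (12, 17), (16, 14)])
v17: WRITE a=14  (a history now [(1, 17), (2, 5), (6, 0), (17, 14)])
READ d @v12: history=[(4, 5), (5, 16), (9, 16), (13, 16), (15, 17)] -> pick v9 -> 16
v18: WRITE a=6  (a history now [(1, 17), (2, 5), (6, 0), (17, 14), (18, 6)])
v19: WRITE b=15  (b history now [(14, 3), (19, 15)])
v20: WRITE c=12  (c history now [(3, 6), (8, 13), (20, 12)])
READ a @v6: history=[(1, 17), (2, 5), (6, 0), (17, 14), (18, 6)] -> pick v6 -> 0
READ c @v14: history=[(3, 6), (8, 13), (20, 12)] -> pick v8 -> 13
v21: WRITE c=12  (c history now [(3, 6), (8, 13), (20, 12), (21, 12)])
READ a @v6: history=[(1, 17), (2, 5), (6, 0), (17, 14), (18, 6)] -> pick v6 -> 0
v22: WRITE d=9  (d history now [(4, 5), (5, 16), (9, 16), (13, 16), (15, 17), (22, 9)])
Read results in order: ['NONE', 'NONE', '6', '5', '16', 'NONE', 'NONE', 'NONE', '16', '0', '13', '0']
NONE count = 5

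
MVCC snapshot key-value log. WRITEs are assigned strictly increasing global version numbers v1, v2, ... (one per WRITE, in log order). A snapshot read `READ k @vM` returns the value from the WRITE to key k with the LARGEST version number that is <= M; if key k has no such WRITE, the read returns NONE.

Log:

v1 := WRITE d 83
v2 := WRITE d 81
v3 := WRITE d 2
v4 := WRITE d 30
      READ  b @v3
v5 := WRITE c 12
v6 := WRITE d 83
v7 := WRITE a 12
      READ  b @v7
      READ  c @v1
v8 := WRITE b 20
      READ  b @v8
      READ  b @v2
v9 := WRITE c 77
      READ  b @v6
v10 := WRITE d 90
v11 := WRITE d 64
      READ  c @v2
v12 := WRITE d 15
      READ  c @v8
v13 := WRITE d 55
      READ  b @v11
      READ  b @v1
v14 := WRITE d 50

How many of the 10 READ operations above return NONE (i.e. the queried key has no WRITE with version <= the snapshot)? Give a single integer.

Answer: 7

Derivation:
v1: WRITE d=83  (d history now [(1, 83)])
v2: WRITE d=81  (d history now [(1, 83), (2, 81)])
v3: WRITE d=2  (d history now [(1, 83), (2, 81), (3, 2)])
v4: WRITE d=30  (d history now [(1, 83), (2, 81), (3, 2), (4, 30)])
READ b @v3: history=[] -> no version <= 3 -> NONE
v5: WRITE c=12  (c history now [(5, 12)])
v6: WRITE d=83  (d history now [(1, 83), (2, 81), (3, 2), (4, 30), (6, 83)])
v7: WRITE a=12  (a history now [(7, 12)])
READ b @v7: history=[] -> no version <= 7 -> NONE
READ c @v1: history=[(5, 12)] -> no version <= 1 -> NONE
v8: WRITE b=20  (b history now [(8, 20)])
READ b @v8: history=[(8, 20)] -> pick v8 -> 20
READ b @v2: history=[(8, 20)] -> no version <= 2 -> NONE
v9: WRITE c=77  (c history now [(5, 12), (9, 77)])
READ b @v6: history=[(8, 20)] -> no version <= 6 -> NONE
v10: WRITE d=90  (d history now [(1, 83), (2, 81), (3, 2), (4, 30), (6, 83), (10, 90)])
v11: WRITE d=64  (d history now [(1, 83), (2, 81), (3, 2), (4, 30), (6, 83), (10, 90), (11, 64)])
READ c @v2: history=[(5, 12), (9, 77)] -> no version <= 2 -> NONE
v12: WRITE d=15  (d history now [(1, 83), (2, 81), (3, 2), (4, 30), (6, 83), (10, 90), (11, 64), (12, 15)])
READ c @v8: history=[(5, 12), (9, 77)] -> pick v5 -> 12
v13: WRITE d=55  (d history now [(1, 83), (2, 81), (3, 2), (4, 30), (6, 83), (10, 90), (11, 64), (12, 15), (13, 55)])
READ b @v11: history=[(8, 20)] -> pick v8 -> 20
READ b @v1: history=[(8, 20)] -> no version <= 1 -> NONE
v14: WRITE d=50  (d history now [(1, 83), (2, 81), (3, 2), (4, 30), (6, 83), (10, 90), (11, 64), (12, 15), (13, 55), (14, 50)])
Read results in order: ['NONE', 'NONE', 'NONE', '20', 'NONE', 'NONE', 'NONE', '12', '20', 'NONE']
NONE count = 7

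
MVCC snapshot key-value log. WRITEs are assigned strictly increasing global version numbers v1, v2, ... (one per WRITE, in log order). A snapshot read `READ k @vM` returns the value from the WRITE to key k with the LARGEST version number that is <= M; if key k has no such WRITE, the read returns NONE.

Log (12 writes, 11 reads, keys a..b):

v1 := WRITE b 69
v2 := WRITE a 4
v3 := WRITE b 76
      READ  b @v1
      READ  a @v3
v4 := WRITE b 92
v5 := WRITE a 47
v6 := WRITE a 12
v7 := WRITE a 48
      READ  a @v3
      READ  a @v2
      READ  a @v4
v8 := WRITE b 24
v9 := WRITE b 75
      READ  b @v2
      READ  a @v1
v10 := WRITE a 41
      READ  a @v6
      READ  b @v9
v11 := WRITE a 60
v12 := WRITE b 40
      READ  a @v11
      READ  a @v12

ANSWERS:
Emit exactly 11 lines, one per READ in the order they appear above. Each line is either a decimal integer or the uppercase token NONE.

Answer: 69
4
4
4
4
69
NONE
12
75
60
60

Derivation:
v1: WRITE b=69  (b history now [(1, 69)])
v2: WRITE a=4  (a history now [(2, 4)])
v3: WRITE b=76  (b history now [(1, 69), (3, 76)])
READ b @v1: history=[(1, 69), (3, 76)] -> pick v1 -> 69
READ a @v3: history=[(2, 4)] -> pick v2 -> 4
v4: WRITE b=92  (b history now [(1, 69), (3, 76), (4, 92)])
v5: WRITE a=47  (a history now [(2, 4), (5, 47)])
v6: WRITE a=12  (a history now [(2, 4), (5, 47), (6, 12)])
v7: WRITE a=48  (a history now [(2, 4), (5, 47), (6, 12), (7, 48)])
READ a @v3: history=[(2, 4), (5, 47), (6, 12), (7, 48)] -> pick v2 -> 4
READ a @v2: history=[(2, 4), (5, 47), (6, 12), (7, 48)] -> pick v2 -> 4
READ a @v4: history=[(2, 4), (5, 47), (6, 12), (7, 48)] -> pick v2 -> 4
v8: WRITE b=24  (b history now [(1, 69), (3, 76), (4, 92), (8, 24)])
v9: WRITE b=75  (b history now [(1, 69), (3, 76), (4, 92), (8, 24), (9, 75)])
READ b @v2: history=[(1, 69), (3, 76), (4, 92), (8, 24), (9, 75)] -> pick v1 -> 69
READ a @v1: history=[(2, 4), (5, 47), (6, 12), (7, 48)] -> no version <= 1 -> NONE
v10: WRITE a=41  (a history now [(2, 4), (5, 47), (6, 12), (7, 48), (10, 41)])
READ a @v6: history=[(2, 4), (5, 47), (6, 12), (7, 48), (10, 41)] -> pick v6 -> 12
READ b @v9: history=[(1, 69), (3, 76), (4, 92), (8, 24), (9, 75)] -> pick v9 -> 75
v11: WRITE a=60  (a history now [(2, 4), (5, 47), (6, 12), (7, 48), (10, 41), (11, 60)])
v12: WRITE b=40  (b history now [(1, 69), (3, 76), (4, 92), (8, 24), (9, 75), (12, 40)])
READ a @v11: history=[(2, 4), (5, 47), (6, 12), (7, 48), (10, 41), (11, 60)] -> pick v11 -> 60
READ a @v12: history=[(2, 4), (5, 47), (6, 12), (7, 48), (10, 41), (11, 60)] -> pick v11 -> 60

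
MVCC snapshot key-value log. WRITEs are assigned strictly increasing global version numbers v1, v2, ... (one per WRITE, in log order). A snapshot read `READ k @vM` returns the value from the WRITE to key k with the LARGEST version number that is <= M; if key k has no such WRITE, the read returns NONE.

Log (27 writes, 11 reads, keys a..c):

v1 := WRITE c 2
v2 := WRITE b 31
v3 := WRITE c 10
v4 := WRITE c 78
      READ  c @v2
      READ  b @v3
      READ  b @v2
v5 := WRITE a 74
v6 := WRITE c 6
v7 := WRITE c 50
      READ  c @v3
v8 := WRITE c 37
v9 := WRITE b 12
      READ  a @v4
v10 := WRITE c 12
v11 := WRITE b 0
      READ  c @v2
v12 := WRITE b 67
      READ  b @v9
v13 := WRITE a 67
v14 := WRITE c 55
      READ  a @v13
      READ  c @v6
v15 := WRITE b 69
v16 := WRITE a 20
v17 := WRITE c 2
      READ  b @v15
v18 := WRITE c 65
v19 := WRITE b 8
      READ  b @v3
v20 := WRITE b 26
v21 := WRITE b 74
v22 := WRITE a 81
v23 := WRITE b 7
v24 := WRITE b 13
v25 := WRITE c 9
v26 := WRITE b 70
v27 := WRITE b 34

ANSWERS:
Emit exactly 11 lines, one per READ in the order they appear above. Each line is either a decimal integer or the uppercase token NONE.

Answer: 2
31
31
10
NONE
2
12
67
6
69
31

Derivation:
v1: WRITE c=2  (c history now [(1, 2)])
v2: WRITE b=31  (b history now [(2, 31)])
v3: WRITE c=10  (c history now [(1, 2), (3, 10)])
v4: WRITE c=78  (c history now [(1, 2), (3, 10), (4, 78)])
READ c @v2: history=[(1, 2), (3, 10), (4, 78)] -> pick v1 -> 2
READ b @v3: history=[(2, 31)] -> pick v2 -> 31
READ b @v2: history=[(2, 31)] -> pick v2 -> 31
v5: WRITE a=74  (a history now [(5, 74)])
v6: WRITE c=6  (c history now [(1, 2), (3, 10), (4, 78), (6, 6)])
v7: WRITE c=50  (c history now [(1, 2), (3, 10), (4, 78), (6, 6), (7, 50)])
READ c @v3: history=[(1, 2), (3, 10), (4, 78), (6, 6), (7, 50)] -> pick v3 -> 10
v8: WRITE c=37  (c history now [(1, 2), (3, 10), (4, 78), (6, 6), (7, 50), (8, 37)])
v9: WRITE b=12  (b history now [(2, 31), (9, 12)])
READ a @v4: history=[(5, 74)] -> no version <= 4 -> NONE
v10: WRITE c=12  (c history now [(1, 2), (3, 10), (4, 78), (6, 6), (7, 50), (8, 37), (10, 12)])
v11: WRITE b=0  (b history now [(2, 31), (9, 12), (11, 0)])
READ c @v2: history=[(1, 2), (3, 10), (4, 78), (6, 6), (7, 50), (8, 37), (10, 12)] -> pick v1 -> 2
v12: WRITE b=67  (b history now [(2, 31), (9, 12), (11, 0), (12, 67)])
READ b @v9: history=[(2, 31), (9, 12), (11, 0), (12, 67)] -> pick v9 -> 12
v13: WRITE a=67  (a history now [(5, 74), (13, 67)])
v14: WRITE c=55  (c history now [(1, 2), (3, 10), (4, 78), (6, 6), (7, 50), (8, 37), (10, 12), (14, 55)])
READ a @v13: history=[(5, 74), (13, 67)] -> pick v13 -> 67
READ c @v6: history=[(1, 2), (3, 10), (4, 78), (6, 6), (7, 50), (8, 37), (10, 12), (14, 55)] -> pick v6 -> 6
v15: WRITE b=69  (b history now [(2, 31), (9, 12), (11, 0), (12, 67), (15, 69)])
v16: WRITE a=20  (a history now [(5, 74), (13, 67), (16, 20)])
v17: WRITE c=2  (c history now [(1, 2), (3, 10), (4, 78), (6, 6), (7, 50), (8, 37), (10, 12), (14, 55), (17, 2)])
READ b @v15: history=[(2, 31), (9, 12), (11, 0), (12, 67), (15, 69)] -> pick v15 -> 69
v18: WRITE c=65  (c history now [(1, 2), (3, 10), (4, 78), (6, 6), (7, 50), (8, 37), (10, 12), (14, 55), (17, 2), (18, 65)])
v19: WRITE b=8  (b history now [(2, 31), (9, 12), (11, 0), (12, 67), (15, 69), (19, 8)])
READ b @v3: history=[(2, 31), (9, 12), (11, 0), (12, 67), (15, 69), (19, 8)] -> pick v2 -> 31
v20: WRITE b=26  (b history now [(2, 31), (9, 12), (11, 0), (12, 67), (15, 69), (19, 8), (20, 26)])
v21: WRITE b=74  (b history now [(2, 31), (9, 12), (11, 0), (12, 67), (15, 69), (19, 8), (20, 26), (21, 74)])
v22: WRITE a=81  (a history now [(5, 74), (13, 67), (16, 20), (22, 81)])
v23: WRITE b=7  (b history now [(2, 31), (9, 12), (11, 0), (12, 67), (15, 69), (19, 8), (20, 26), (21, 74), (23, 7)])
v24: WRITE b=13  (b history now [(2, 31), (9, 12), (11, 0), (12, 67), (15, 69), (19, 8), (20, 26), (21, 74), (23, 7), (24, 13)])
v25: WRITE c=9  (c history now [(1, 2), (3, 10), (4, 78), (6, 6), (7, 50), (8, 37), (10, 12), (14, 55), (17, 2), (18, 65), (25, 9)])
v26: WRITE b=70  (b history now [(2, 31), (9, 12), (11, 0), (12, 67), (15, 69), (19, 8), (20, 26), (21, 74), (23, 7), (24, 13), (26, 70)])
v27: WRITE b=34  (b history now [(2, 31), (9, 12), (11, 0), (12, 67), (15, 69), (19, 8), (20, 26), (21, 74), (23, 7), (24, 13), (26, 70), (27, 34)])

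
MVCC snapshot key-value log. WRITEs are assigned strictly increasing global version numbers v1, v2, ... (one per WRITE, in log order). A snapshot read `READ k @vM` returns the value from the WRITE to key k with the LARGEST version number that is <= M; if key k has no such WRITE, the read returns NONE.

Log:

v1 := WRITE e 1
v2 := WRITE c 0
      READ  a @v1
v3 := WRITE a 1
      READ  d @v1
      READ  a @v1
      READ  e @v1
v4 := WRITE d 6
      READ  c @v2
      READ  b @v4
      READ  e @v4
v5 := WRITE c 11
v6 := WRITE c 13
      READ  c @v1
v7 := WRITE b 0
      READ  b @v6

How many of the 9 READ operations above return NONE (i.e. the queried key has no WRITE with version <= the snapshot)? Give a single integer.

Answer: 6

Derivation:
v1: WRITE e=1  (e history now [(1, 1)])
v2: WRITE c=0  (c history now [(2, 0)])
READ a @v1: history=[] -> no version <= 1 -> NONE
v3: WRITE a=1  (a history now [(3, 1)])
READ d @v1: history=[] -> no version <= 1 -> NONE
READ a @v1: history=[(3, 1)] -> no version <= 1 -> NONE
READ e @v1: history=[(1, 1)] -> pick v1 -> 1
v4: WRITE d=6  (d history now [(4, 6)])
READ c @v2: history=[(2, 0)] -> pick v2 -> 0
READ b @v4: history=[] -> no version <= 4 -> NONE
READ e @v4: history=[(1, 1)] -> pick v1 -> 1
v5: WRITE c=11  (c history now [(2, 0), (5, 11)])
v6: WRITE c=13  (c history now [(2, 0), (5, 11), (6, 13)])
READ c @v1: history=[(2, 0), (5, 11), (6, 13)] -> no version <= 1 -> NONE
v7: WRITE b=0  (b history now [(7, 0)])
READ b @v6: history=[(7, 0)] -> no version <= 6 -> NONE
Read results in order: ['NONE', 'NONE', 'NONE', '1', '0', 'NONE', '1', 'NONE', 'NONE']
NONE count = 6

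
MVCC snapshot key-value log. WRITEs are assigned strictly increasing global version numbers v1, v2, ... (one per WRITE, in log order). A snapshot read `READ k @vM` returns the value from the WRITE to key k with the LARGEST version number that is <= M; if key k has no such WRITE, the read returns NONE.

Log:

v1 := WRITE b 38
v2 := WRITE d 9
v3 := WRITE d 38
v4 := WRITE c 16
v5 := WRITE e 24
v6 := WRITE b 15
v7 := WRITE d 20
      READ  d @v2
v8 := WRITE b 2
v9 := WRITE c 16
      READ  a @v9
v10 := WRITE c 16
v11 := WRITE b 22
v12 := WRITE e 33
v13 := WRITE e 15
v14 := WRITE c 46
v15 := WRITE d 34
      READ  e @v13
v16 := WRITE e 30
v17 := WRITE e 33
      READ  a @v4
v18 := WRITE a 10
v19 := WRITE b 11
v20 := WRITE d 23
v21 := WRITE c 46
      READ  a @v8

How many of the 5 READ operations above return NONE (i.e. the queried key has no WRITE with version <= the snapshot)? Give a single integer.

v1: WRITE b=38  (b history now [(1, 38)])
v2: WRITE d=9  (d history now [(2, 9)])
v3: WRITE d=38  (d history now [(2, 9), (3, 38)])
v4: WRITE c=16  (c history now [(4, 16)])
v5: WRITE e=24  (e history now [(5, 24)])
v6: WRITE b=15  (b history now [(1, 38), (6, 15)])
v7: WRITE d=20  (d history now [(2, 9), (3, 38), (7, 20)])
READ d @v2: history=[(2, 9), (3, 38), (7, 20)] -> pick v2 -> 9
v8: WRITE b=2  (b history now [(1, 38), (6, 15), (8, 2)])
v9: WRITE c=16  (c history now [(4, 16), (9, 16)])
READ a @v9: history=[] -> no version <= 9 -> NONE
v10: WRITE c=16  (c history now [(4, 16), (9, 16), (10, 16)])
v11: WRITE b=22  (b history now [(1, 38), (6, 15), (8, 2), (11, 22)])
v12: WRITE e=33  (e history now [(5, 24), (12, 33)])
v13: WRITE e=15  (e history now [(5, 24), (12, 33), (13, 15)])
v14: WRITE c=46  (c history now [(4, 16), (9, 16), (10, 16), (14, 46)])
v15: WRITE d=34  (d history now [(2, 9), (3, 38), (7, 20), (15, 34)])
READ e @v13: history=[(5, 24), (12, 33), (13, 15)] -> pick v13 -> 15
v16: WRITE e=30  (e history now [(5, 24), (12, 33), (13, 15), (16, 30)])
v17: WRITE e=33  (e history now [(5, 24), (12, 33), (13, 15), (16, 30), (17, 33)])
READ a @v4: history=[] -> no version <= 4 -> NONE
v18: WRITE a=10  (a history now [(18, 10)])
v19: WRITE b=11  (b history now [(1, 38), (6, 15), (8, 2), (11, 22), (19, 11)])
v20: WRITE d=23  (d history now [(2, 9), (3, 38), (7, 20), (15, 34), (20, 23)])
v21: WRITE c=46  (c history now [(4, 16), (9, 16), (10, 16), (14, 46), (21, 46)])
READ a @v8: history=[(18, 10)] -> no version <= 8 -> NONE
Read results in order: ['9', 'NONE', '15', 'NONE', 'NONE']
NONE count = 3

Answer: 3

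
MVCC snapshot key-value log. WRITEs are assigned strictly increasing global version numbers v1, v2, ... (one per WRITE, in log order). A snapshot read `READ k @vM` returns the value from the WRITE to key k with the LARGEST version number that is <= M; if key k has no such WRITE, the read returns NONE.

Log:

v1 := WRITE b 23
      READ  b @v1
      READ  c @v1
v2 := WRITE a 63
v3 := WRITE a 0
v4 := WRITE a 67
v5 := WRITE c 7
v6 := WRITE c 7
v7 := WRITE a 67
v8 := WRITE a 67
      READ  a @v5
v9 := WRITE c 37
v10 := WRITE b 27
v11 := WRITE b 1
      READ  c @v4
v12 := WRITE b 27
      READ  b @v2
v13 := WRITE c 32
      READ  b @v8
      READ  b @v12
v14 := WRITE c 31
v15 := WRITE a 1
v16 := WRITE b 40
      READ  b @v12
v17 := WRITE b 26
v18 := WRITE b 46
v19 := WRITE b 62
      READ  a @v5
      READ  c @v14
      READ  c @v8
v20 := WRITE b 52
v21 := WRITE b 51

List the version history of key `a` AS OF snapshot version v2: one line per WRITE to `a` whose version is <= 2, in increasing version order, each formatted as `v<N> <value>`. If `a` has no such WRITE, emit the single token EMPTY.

Answer: v2 63

Derivation:
Scan writes for key=a with version <= 2:
  v1 WRITE b 23 -> skip
  v2 WRITE a 63 -> keep
  v3 WRITE a 0 -> drop (> snap)
  v4 WRITE a 67 -> drop (> snap)
  v5 WRITE c 7 -> skip
  v6 WRITE c 7 -> skip
  v7 WRITE a 67 -> drop (> snap)
  v8 WRITE a 67 -> drop (> snap)
  v9 WRITE c 37 -> skip
  v10 WRITE b 27 -> skip
  v11 WRITE b 1 -> skip
  v12 WRITE b 27 -> skip
  v13 WRITE c 32 -> skip
  v14 WRITE c 31 -> skip
  v15 WRITE a 1 -> drop (> snap)
  v16 WRITE b 40 -> skip
  v17 WRITE b 26 -> skip
  v18 WRITE b 46 -> skip
  v19 WRITE b 62 -> skip
  v20 WRITE b 52 -> skip
  v21 WRITE b 51 -> skip
Collected: [(2, 63)]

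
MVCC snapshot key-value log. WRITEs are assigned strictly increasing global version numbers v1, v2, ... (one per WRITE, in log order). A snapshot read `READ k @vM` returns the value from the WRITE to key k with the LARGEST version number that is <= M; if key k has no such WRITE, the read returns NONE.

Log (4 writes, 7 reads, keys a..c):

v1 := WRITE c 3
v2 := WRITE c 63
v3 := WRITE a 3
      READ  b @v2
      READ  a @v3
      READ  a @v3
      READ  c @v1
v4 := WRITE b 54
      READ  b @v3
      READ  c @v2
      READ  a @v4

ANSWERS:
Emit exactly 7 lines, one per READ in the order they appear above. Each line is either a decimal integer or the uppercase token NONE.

v1: WRITE c=3  (c history now [(1, 3)])
v2: WRITE c=63  (c history now [(1, 3), (2, 63)])
v3: WRITE a=3  (a history now [(3, 3)])
READ b @v2: history=[] -> no version <= 2 -> NONE
READ a @v3: history=[(3, 3)] -> pick v3 -> 3
READ a @v3: history=[(3, 3)] -> pick v3 -> 3
READ c @v1: history=[(1, 3), (2, 63)] -> pick v1 -> 3
v4: WRITE b=54  (b history now [(4, 54)])
READ b @v3: history=[(4, 54)] -> no version <= 3 -> NONE
READ c @v2: history=[(1, 3), (2, 63)] -> pick v2 -> 63
READ a @v4: history=[(3, 3)] -> pick v3 -> 3

Answer: NONE
3
3
3
NONE
63
3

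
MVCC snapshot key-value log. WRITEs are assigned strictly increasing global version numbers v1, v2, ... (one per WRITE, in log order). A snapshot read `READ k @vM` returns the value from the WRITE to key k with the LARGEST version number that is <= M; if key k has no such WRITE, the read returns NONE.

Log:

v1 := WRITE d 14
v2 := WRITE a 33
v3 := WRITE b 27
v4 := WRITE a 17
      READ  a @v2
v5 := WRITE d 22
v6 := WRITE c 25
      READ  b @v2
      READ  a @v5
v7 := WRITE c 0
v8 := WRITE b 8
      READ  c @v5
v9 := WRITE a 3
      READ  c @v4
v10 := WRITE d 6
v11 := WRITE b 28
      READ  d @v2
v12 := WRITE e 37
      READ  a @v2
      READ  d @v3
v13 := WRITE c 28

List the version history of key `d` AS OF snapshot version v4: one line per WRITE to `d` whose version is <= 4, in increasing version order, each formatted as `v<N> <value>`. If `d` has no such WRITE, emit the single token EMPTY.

Answer: v1 14

Derivation:
Scan writes for key=d with version <= 4:
  v1 WRITE d 14 -> keep
  v2 WRITE a 33 -> skip
  v3 WRITE b 27 -> skip
  v4 WRITE a 17 -> skip
  v5 WRITE d 22 -> drop (> snap)
  v6 WRITE c 25 -> skip
  v7 WRITE c 0 -> skip
  v8 WRITE b 8 -> skip
  v9 WRITE a 3 -> skip
  v10 WRITE d 6 -> drop (> snap)
  v11 WRITE b 28 -> skip
  v12 WRITE e 37 -> skip
  v13 WRITE c 28 -> skip
Collected: [(1, 14)]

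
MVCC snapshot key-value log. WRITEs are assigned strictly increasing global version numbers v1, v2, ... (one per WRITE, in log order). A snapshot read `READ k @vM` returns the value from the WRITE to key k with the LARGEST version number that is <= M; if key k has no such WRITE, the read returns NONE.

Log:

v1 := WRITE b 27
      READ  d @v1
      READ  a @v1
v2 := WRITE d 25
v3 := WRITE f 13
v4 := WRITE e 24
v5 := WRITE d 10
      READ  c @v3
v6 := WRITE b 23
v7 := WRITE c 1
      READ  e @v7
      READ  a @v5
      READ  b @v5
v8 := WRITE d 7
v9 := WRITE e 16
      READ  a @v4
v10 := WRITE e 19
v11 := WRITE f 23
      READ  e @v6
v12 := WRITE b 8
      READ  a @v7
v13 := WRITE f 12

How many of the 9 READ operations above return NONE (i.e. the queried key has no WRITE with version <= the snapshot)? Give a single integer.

Answer: 6

Derivation:
v1: WRITE b=27  (b history now [(1, 27)])
READ d @v1: history=[] -> no version <= 1 -> NONE
READ a @v1: history=[] -> no version <= 1 -> NONE
v2: WRITE d=25  (d history now [(2, 25)])
v3: WRITE f=13  (f history now [(3, 13)])
v4: WRITE e=24  (e history now [(4, 24)])
v5: WRITE d=10  (d history now [(2, 25), (5, 10)])
READ c @v3: history=[] -> no version <= 3 -> NONE
v6: WRITE b=23  (b history now [(1, 27), (6, 23)])
v7: WRITE c=1  (c history now [(7, 1)])
READ e @v7: history=[(4, 24)] -> pick v4 -> 24
READ a @v5: history=[] -> no version <= 5 -> NONE
READ b @v5: history=[(1, 27), (6, 23)] -> pick v1 -> 27
v8: WRITE d=7  (d history now [(2, 25), (5, 10), (8, 7)])
v9: WRITE e=16  (e history now [(4, 24), (9, 16)])
READ a @v4: history=[] -> no version <= 4 -> NONE
v10: WRITE e=19  (e history now [(4, 24), (9, 16), (10, 19)])
v11: WRITE f=23  (f history now [(3, 13), (11, 23)])
READ e @v6: history=[(4, 24), (9, 16), (10, 19)] -> pick v4 -> 24
v12: WRITE b=8  (b history now [(1, 27), (6, 23), (12, 8)])
READ a @v7: history=[] -> no version <= 7 -> NONE
v13: WRITE f=12  (f history now [(3, 13), (11, 23), (13, 12)])
Read results in order: ['NONE', 'NONE', 'NONE', '24', 'NONE', '27', 'NONE', '24', 'NONE']
NONE count = 6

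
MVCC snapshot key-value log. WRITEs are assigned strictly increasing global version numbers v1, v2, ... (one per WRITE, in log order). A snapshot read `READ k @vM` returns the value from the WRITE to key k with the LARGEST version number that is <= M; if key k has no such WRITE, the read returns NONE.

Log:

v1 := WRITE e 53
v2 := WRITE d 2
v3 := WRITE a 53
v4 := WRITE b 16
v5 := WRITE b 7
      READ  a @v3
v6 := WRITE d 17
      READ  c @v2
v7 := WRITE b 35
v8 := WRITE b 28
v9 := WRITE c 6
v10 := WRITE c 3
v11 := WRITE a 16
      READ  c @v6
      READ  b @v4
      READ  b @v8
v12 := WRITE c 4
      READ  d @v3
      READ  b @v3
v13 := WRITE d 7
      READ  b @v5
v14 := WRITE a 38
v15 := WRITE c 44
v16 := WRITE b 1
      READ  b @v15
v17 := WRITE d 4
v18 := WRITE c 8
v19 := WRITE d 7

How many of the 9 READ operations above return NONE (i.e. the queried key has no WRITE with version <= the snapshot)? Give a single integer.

v1: WRITE e=53  (e history now [(1, 53)])
v2: WRITE d=2  (d history now [(2, 2)])
v3: WRITE a=53  (a history now [(3, 53)])
v4: WRITE b=16  (b history now [(4, 16)])
v5: WRITE b=7  (b history now [(4, 16), (5, 7)])
READ a @v3: history=[(3, 53)] -> pick v3 -> 53
v6: WRITE d=17  (d history now [(2, 2), (6, 17)])
READ c @v2: history=[] -> no version <= 2 -> NONE
v7: WRITE b=35  (b history now [(4, 16), (5, 7), (7, 35)])
v8: WRITE b=28  (b history now [(4, 16), (5, 7), (7, 35), (8, 28)])
v9: WRITE c=6  (c history now [(9, 6)])
v10: WRITE c=3  (c history now [(9, 6), (10, 3)])
v11: WRITE a=16  (a history now [(3, 53), (11, 16)])
READ c @v6: history=[(9, 6), (10, 3)] -> no version <= 6 -> NONE
READ b @v4: history=[(4, 16), (5, 7), (7, 35), (8, 28)] -> pick v4 -> 16
READ b @v8: history=[(4, 16), (5, 7), (7, 35), (8, 28)] -> pick v8 -> 28
v12: WRITE c=4  (c history now [(9, 6), (10, 3), (12, 4)])
READ d @v3: history=[(2, 2), (6, 17)] -> pick v2 -> 2
READ b @v3: history=[(4, 16), (5, 7), (7, 35), (8, 28)] -> no version <= 3 -> NONE
v13: WRITE d=7  (d history now [(2, 2), (6, 17), (13, 7)])
READ b @v5: history=[(4, 16), (5, 7), (7, 35), (8, 28)] -> pick v5 -> 7
v14: WRITE a=38  (a history now [(3, 53), (11, 16), (14, 38)])
v15: WRITE c=44  (c history now [(9, 6), (10, 3), (12, 4), (15, 44)])
v16: WRITE b=1  (b history now [(4, 16), (5, 7), (7, 35), (8, 28), (16, 1)])
READ b @v15: history=[(4, 16), (5, 7), (7, 35), (8, 28), (16, 1)] -> pick v8 -> 28
v17: WRITE d=4  (d history now [(2, 2), (6, 17), (13, 7), (17, 4)])
v18: WRITE c=8  (c history now [(9, 6), (10, 3), (12, 4), (15, 44), (18, 8)])
v19: WRITE d=7  (d history now [(2, 2), (6, 17), (13, 7), (17, 4), (19, 7)])
Read results in order: ['53', 'NONE', 'NONE', '16', '28', '2', 'NONE', '7', '28']
NONE count = 3

Answer: 3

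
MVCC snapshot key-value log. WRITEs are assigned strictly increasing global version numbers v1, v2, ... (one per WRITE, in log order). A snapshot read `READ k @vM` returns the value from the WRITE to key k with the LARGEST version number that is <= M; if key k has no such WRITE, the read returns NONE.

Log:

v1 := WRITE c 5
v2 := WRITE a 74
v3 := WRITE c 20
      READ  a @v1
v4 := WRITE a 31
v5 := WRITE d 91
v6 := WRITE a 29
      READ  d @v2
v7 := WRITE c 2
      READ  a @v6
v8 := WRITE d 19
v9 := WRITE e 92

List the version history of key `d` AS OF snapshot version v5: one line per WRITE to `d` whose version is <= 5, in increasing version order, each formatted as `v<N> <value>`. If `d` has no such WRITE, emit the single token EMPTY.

Answer: v5 91

Derivation:
Scan writes for key=d with version <= 5:
  v1 WRITE c 5 -> skip
  v2 WRITE a 74 -> skip
  v3 WRITE c 20 -> skip
  v4 WRITE a 31 -> skip
  v5 WRITE d 91 -> keep
  v6 WRITE a 29 -> skip
  v7 WRITE c 2 -> skip
  v8 WRITE d 19 -> drop (> snap)
  v9 WRITE e 92 -> skip
Collected: [(5, 91)]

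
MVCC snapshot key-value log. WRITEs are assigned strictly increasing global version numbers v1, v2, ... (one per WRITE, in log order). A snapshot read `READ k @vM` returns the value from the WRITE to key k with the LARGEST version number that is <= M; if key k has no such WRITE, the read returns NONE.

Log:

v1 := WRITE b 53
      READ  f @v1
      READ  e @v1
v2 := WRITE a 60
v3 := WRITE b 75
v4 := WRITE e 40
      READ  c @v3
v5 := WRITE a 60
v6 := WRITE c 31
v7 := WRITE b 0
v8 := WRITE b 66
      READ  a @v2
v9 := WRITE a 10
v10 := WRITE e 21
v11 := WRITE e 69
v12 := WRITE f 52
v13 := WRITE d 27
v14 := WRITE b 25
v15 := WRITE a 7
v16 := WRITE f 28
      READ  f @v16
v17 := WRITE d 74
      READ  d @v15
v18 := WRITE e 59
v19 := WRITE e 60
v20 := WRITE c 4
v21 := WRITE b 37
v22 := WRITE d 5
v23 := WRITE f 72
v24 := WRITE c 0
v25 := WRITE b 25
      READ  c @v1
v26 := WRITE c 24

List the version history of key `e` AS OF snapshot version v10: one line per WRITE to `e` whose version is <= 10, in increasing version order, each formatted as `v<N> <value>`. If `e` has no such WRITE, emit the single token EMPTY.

Scan writes for key=e with version <= 10:
  v1 WRITE b 53 -> skip
  v2 WRITE a 60 -> skip
  v3 WRITE b 75 -> skip
  v4 WRITE e 40 -> keep
  v5 WRITE a 60 -> skip
  v6 WRITE c 31 -> skip
  v7 WRITE b 0 -> skip
  v8 WRITE b 66 -> skip
  v9 WRITE a 10 -> skip
  v10 WRITE e 21 -> keep
  v11 WRITE e 69 -> drop (> snap)
  v12 WRITE f 52 -> skip
  v13 WRITE d 27 -> skip
  v14 WRITE b 25 -> skip
  v15 WRITE a 7 -> skip
  v16 WRITE f 28 -> skip
  v17 WRITE d 74 -> skip
  v18 WRITE e 59 -> drop (> snap)
  v19 WRITE e 60 -> drop (> snap)
  v20 WRITE c 4 -> skip
  v21 WRITE b 37 -> skip
  v22 WRITE d 5 -> skip
  v23 WRITE f 72 -> skip
  v24 WRITE c 0 -> skip
  v25 WRITE b 25 -> skip
  v26 WRITE c 24 -> skip
Collected: [(4, 40), (10, 21)]

Answer: v4 40
v10 21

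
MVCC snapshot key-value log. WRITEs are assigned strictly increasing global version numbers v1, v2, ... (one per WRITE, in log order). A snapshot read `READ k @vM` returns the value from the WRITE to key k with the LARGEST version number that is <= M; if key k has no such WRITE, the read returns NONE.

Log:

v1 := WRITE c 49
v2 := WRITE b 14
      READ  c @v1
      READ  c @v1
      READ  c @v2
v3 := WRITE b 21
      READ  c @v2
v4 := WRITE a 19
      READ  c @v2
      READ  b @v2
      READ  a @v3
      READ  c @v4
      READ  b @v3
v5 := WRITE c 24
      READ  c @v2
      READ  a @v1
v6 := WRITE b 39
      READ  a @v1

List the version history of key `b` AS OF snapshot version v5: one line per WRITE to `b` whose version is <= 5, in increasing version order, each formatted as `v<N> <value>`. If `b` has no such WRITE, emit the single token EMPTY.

Answer: v2 14
v3 21

Derivation:
Scan writes for key=b with version <= 5:
  v1 WRITE c 49 -> skip
  v2 WRITE b 14 -> keep
  v3 WRITE b 21 -> keep
  v4 WRITE a 19 -> skip
  v5 WRITE c 24 -> skip
  v6 WRITE b 39 -> drop (> snap)
Collected: [(2, 14), (3, 21)]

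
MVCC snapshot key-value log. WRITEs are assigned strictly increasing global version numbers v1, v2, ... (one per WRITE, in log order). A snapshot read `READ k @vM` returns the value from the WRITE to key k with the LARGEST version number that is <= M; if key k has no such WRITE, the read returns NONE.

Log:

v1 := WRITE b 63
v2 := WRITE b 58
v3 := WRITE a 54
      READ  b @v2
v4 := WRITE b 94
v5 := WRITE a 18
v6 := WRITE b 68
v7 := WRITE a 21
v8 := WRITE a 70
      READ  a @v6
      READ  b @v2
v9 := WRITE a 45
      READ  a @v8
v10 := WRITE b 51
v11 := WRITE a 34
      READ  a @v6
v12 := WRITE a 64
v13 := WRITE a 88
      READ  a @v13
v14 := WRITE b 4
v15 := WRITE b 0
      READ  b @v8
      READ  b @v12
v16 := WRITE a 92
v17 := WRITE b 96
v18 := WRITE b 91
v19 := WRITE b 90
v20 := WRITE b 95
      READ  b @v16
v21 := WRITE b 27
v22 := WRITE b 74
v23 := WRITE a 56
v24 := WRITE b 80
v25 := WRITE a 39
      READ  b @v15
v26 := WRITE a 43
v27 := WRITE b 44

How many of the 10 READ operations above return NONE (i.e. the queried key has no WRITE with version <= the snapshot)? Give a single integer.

Answer: 0

Derivation:
v1: WRITE b=63  (b history now [(1, 63)])
v2: WRITE b=58  (b history now [(1, 63), (2, 58)])
v3: WRITE a=54  (a history now [(3, 54)])
READ b @v2: history=[(1, 63), (2, 58)] -> pick v2 -> 58
v4: WRITE b=94  (b history now [(1, 63), (2, 58), (4, 94)])
v5: WRITE a=18  (a history now [(3, 54), (5, 18)])
v6: WRITE b=68  (b history now [(1, 63), (2, 58), (4, 94), (6, 68)])
v7: WRITE a=21  (a history now [(3, 54), (5, 18), (7, 21)])
v8: WRITE a=70  (a history now [(3, 54), (5, 18), (7, 21), (8, 70)])
READ a @v6: history=[(3, 54), (5, 18), (7, 21), (8, 70)] -> pick v5 -> 18
READ b @v2: history=[(1, 63), (2, 58), (4, 94), (6, 68)] -> pick v2 -> 58
v9: WRITE a=45  (a history now [(3, 54), (5, 18), (7, 21), (8, 70), (9, 45)])
READ a @v8: history=[(3, 54), (5, 18), (7, 21), (8, 70), (9, 45)] -> pick v8 -> 70
v10: WRITE b=51  (b history now [(1, 63), (2, 58), (4, 94), (6, 68), (10, 51)])
v11: WRITE a=34  (a history now [(3, 54), (5, 18), (7, 21), (8, 70), (9, 45), (11, 34)])
READ a @v6: history=[(3, 54), (5, 18), (7, 21), (8, 70), (9, 45), (11, 34)] -> pick v5 -> 18
v12: WRITE a=64  (a history now [(3, 54), (5, 18), (7, 21), (8, 70), (9, 45), (11, 34), (12, 64)])
v13: WRITE a=88  (a history now [(3, 54), (5, 18), (7, 21), (8, 70), (9, 45), (11, 34), (12, 64), (13, 88)])
READ a @v13: history=[(3, 54), (5, 18), (7, 21), (8, 70), (9, 45), (11, 34), (12, 64), (13, 88)] -> pick v13 -> 88
v14: WRITE b=4  (b history now [(1, 63), (2, 58), (4, 94), (6, 68), (10, 51), (14, 4)])
v15: WRITE b=0  (b history now [(1, 63), (2, 58), (4, 94), (6, 68), (10, 51), (14, 4), (15, 0)])
READ b @v8: history=[(1, 63), (2, 58), (4, 94), (6, 68), (10, 51), (14, 4), (15, 0)] -> pick v6 -> 68
READ b @v12: history=[(1, 63), (2, 58), (4, 94), (6, 68), (10, 51), (14, 4), (15, 0)] -> pick v10 -> 51
v16: WRITE a=92  (a history now [(3, 54), (5, 18), (7, 21), (8, 70), (9, 45), (11, 34), (12, 64), (13, 88), (16, 92)])
v17: WRITE b=96  (b history now [(1, 63), (2, 58), (4, 94), (6, 68), (10, 51), (14, 4), (15, 0), (17, 96)])
v18: WRITE b=91  (b history now [(1, 63), (2, 58), (4, 94), (6, 68), (10, 51), (14, 4), (15, 0), (17, 96), (18, 91)])
v19: WRITE b=90  (b history now [(1, 63), (2, 58), (4, 94), (6, 68), (10, 51), (14, 4), (15, 0), (17, 96), (18, 91), (19, 90)])
v20: WRITE b=95  (b history now [(1, 63), (2, 58), (4, 94), (6, 68), (10, 51), (14, 4), (15, 0), (17, 96), (18, 91), (19, 90), (20, 95)])
READ b @v16: history=[(1, 63), (2, 58), (4, 94), (6, 68), (10, 51), (14, 4), (15, 0), (17, 96), (18, 91), (19, 90), (20, 95)] -> pick v15 -> 0
v21: WRITE b=27  (b history now [(1, 63), (2, 58), (4, 94), (6, 68), (10, 51), (14, 4), (15, 0), (17, 96), (18, 91), (19, 90), (20, 95), (21, 27)])
v22: WRITE b=74  (b history now [(1, 63), (2, 58), (4, 94), (6, 68), (10, 51), (14, 4), (15, 0), (17, 96), (18, 91), (19, 90), (20, 95), (21, 27), (22, 74)])
v23: WRITE a=56  (a history now [(3, 54), (5, 18), (7, 21), (8, 70), (9, 45), (11, 34), (12, 64), (13, 88), (16, 92), (23, 56)])
v24: WRITE b=80  (b history now [(1, 63), (2, 58), (4, 94), (6, 68), (10, 51), (14, 4), (15, 0), (17, 96), (18, 91), (19, 90), (20, 95), (21, 27), (22, 74), (24, 80)])
v25: WRITE a=39  (a history now [(3, 54), (5, 18), (7, 21), (8, 70), (9, 45), (11, 34), (12, 64), (13, 88), (16, 92), (23, 56), (25, 39)])
READ b @v15: history=[(1, 63), (2, 58), (4, 94), (6, 68), (10, 51), (14, 4), (15, 0), (17, 96), (18, 91), (19, 90), (20, 95), (21, 27), (22, 74), (24, 80)] -> pick v15 -> 0
v26: WRITE a=43  (a history now [(3, 54), (5, 18), (7, 21), (8, 70), (9, 45), (11, 34), (12, 64), (13, 88), (16, 92), (23, 56), (25, 39), (26, 43)])
v27: WRITE b=44  (b history now [(1, 63), (2, 58), (4, 94), (6, 68), (10, 51), (14, 4), (15, 0), (17, 96), (18, 91), (19, 90), (20, 95), (21, 27), (22, 74), (24, 80), (27, 44)])
Read results in order: ['58', '18', '58', '70', '18', '88', '68', '51', '0', '0']
NONE count = 0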